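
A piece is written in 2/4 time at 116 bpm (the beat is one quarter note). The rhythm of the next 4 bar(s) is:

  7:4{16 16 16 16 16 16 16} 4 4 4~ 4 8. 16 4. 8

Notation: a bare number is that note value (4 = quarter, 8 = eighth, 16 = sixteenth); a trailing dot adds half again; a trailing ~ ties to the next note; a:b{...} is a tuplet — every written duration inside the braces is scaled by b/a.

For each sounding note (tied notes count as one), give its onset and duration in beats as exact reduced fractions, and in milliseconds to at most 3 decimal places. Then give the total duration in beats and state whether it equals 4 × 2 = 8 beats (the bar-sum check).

1) 0.0ms=0b +73.892ms=1/7b
2) 73.892ms=1/7b +73.892ms=1/7b
3) 147.783ms=2/7b +73.892ms=1/7b
4) 221.675ms=3/7b +73.892ms=1/7b
5) 295.567ms=4/7b +73.892ms=1/7b
6) 369.458ms=5/7b +73.892ms=1/7b
7) 443.35ms=6/7b +73.892ms=1/7b
8) 517.241ms=1b +517.241ms=1b
9) 1034.483ms=2b +517.241ms=1b
10) 1551.724ms=3b +1034.483ms=2b
11) 2586.207ms=5b +387.931ms=3/4b
12) 2974.138ms=23/4b +129.31ms=1/4b
13) 3103.448ms=6b +775.862ms=3/2b
14) 3879.31ms=15/2b +258.621ms=1/2b
Σ=8b of 8 (116bpm 2/4) — PASS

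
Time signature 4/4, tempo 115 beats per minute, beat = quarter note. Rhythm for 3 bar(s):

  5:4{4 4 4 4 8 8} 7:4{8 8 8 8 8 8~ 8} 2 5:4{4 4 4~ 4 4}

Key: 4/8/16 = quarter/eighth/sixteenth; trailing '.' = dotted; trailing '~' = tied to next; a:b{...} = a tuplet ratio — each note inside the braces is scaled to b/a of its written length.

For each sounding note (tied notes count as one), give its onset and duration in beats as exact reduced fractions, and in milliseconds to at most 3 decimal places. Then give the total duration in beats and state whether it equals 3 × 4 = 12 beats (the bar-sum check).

1) 0.0ms=0b +417.391ms=4/5b
2) 417.391ms=4/5b +417.391ms=4/5b
3) 834.783ms=8/5b +417.391ms=4/5b
4) 1252.174ms=12/5b +417.391ms=4/5b
5) 1669.565ms=16/5b +208.696ms=2/5b
6) 1878.261ms=18/5b +208.696ms=2/5b
7) 2086.957ms=4b +149.068ms=2/7b
8) 2236.025ms=30/7b +149.068ms=2/7b
9) 2385.093ms=32/7b +149.068ms=2/7b
10) 2534.161ms=34/7b +149.068ms=2/7b
11) 2683.23ms=36/7b +149.068ms=2/7b
12) 2832.298ms=38/7b +298.137ms=4/7b
13) 3130.435ms=6b +1043.478ms=2b
14) 4173.913ms=8b +417.391ms=4/5b
15) 4591.304ms=44/5b +417.391ms=4/5b
16) 5008.696ms=48/5b +834.783ms=8/5b
17) 5843.478ms=56/5b +417.391ms=4/5b
Σ=12b of 12 (115bpm 4/4) — PASS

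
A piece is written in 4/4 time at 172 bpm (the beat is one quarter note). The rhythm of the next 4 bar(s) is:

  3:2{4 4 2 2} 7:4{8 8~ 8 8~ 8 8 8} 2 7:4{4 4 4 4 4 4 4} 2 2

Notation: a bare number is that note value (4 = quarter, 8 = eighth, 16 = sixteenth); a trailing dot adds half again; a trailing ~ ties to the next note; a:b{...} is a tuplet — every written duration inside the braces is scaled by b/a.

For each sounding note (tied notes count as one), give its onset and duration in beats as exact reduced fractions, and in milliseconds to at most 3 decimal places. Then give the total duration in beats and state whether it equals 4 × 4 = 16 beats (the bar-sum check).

1) 0.0ms=0b +232.558ms=2/3b
2) 232.558ms=2/3b +232.558ms=2/3b
3) 465.116ms=4/3b +465.116ms=4/3b
4) 930.233ms=8/3b +465.116ms=4/3b
5) 1395.349ms=4b +99.668ms=2/7b
6) 1495.017ms=30/7b +199.336ms=4/7b
7) 1694.352ms=34/7b +199.336ms=4/7b
8) 1893.688ms=38/7b +99.668ms=2/7b
9) 1993.355ms=40/7b +99.668ms=2/7b
10) 2093.023ms=6b +697.674ms=2b
11) 2790.698ms=8b +199.336ms=4/7b
12) 2990.033ms=60/7b +199.336ms=4/7b
13) 3189.369ms=64/7b +199.336ms=4/7b
14) 3388.704ms=68/7b +199.336ms=4/7b
15) 3588.04ms=72/7b +199.336ms=4/7b
16) 3787.375ms=76/7b +199.336ms=4/7b
17) 3986.711ms=80/7b +199.336ms=4/7b
18) 4186.047ms=12b +697.674ms=2b
19) 4883.721ms=14b +697.674ms=2b
Σ=16b of 16 (172bpm 4/4) — PASS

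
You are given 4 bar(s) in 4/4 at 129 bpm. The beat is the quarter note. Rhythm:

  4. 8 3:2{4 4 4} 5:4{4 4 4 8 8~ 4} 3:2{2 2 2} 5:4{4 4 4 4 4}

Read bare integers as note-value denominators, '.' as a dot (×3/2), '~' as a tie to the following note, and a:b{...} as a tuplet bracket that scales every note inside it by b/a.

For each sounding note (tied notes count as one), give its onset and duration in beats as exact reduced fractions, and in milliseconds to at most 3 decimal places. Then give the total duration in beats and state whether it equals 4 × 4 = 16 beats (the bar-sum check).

1) 0.0ms=0b +697.674ms=3/2b
2) 697.674ms=3/2b +232.558ms=1/2b
3) 930.233ms=2b +310.078ms=2/3b
4) 1240.31ms=8/3b +310.078ms=2/3b
5) 1550.388ms=10/3b +310.078ms=2/3b
6) 1860.465ms=4b +372.093ms=4/5b
7) 2232.558ms=24/5b +372.093ms=4/5b
8) 2604.651ms=28/5b +372.093ms=4/5b
9) 2976.744ms=32/5b +186.047ms=2/5b
10) 3162.791ms=34/5b +558.14ms=6/5b
11) 3720.93ms=8b +620.155ms=4/3b
12) 4341.085ms=28/3b +620.155ms=4/3b
13) 4961.24ms=32/3b +620.155ms=4/3b
14) 5581.395ms=12b +372.093ms=4/5b
15) 5953.488ms=64/5b +372.093ms=4/5b
16) 6325.581ms=68/5b +372.093ms=4/5b
17) 6697.674ms=72/5b +372.093ms=4/5b
18) 7069.767ms=76/5b +372.093ms=4/5b
Σ=16b of 16 (129bpm 4/4) — PASS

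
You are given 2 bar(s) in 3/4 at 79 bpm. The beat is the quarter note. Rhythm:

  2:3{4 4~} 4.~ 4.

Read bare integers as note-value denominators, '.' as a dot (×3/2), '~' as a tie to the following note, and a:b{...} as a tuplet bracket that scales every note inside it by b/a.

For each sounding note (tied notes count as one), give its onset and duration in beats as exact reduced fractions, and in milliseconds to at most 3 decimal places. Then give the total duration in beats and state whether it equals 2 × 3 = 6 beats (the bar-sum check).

1) 0.0ms=0b +1139.241ms=3/2b
2) 1139.241ms=3/2b +3417.722ms=9/2b
Σ=6b of 6 (79bpm 3/4) — PASS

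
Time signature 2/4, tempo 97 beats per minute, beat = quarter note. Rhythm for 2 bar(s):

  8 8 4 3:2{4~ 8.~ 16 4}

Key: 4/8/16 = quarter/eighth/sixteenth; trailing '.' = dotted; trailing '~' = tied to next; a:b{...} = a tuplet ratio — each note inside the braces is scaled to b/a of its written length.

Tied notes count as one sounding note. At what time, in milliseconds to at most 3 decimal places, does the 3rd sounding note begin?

note 3 onset = 1b = 618.557ms

1. 0.0ms @ 0 + 309.278ms (1/2)
2. 309.278ms @ 1/2 + 309.278ms (1/2)
3. 618.557ms @ 1 + 618.557ms (1)
4. 1237.113ms @ 2 + 824.742ms (4/3)
5. 2061.856ms @ 10/3 + 412.371ms (2/3)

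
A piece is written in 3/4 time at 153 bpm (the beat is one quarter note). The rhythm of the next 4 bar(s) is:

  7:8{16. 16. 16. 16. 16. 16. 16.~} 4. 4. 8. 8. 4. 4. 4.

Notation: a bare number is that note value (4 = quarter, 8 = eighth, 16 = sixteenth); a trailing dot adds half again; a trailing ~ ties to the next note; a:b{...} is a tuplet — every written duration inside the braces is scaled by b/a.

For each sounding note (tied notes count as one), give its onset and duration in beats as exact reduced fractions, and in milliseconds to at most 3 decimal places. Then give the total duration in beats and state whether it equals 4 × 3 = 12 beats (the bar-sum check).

1) 0.0ms=0b +168.067ms=3/7b
2) 168.067ms=3/7b +168.067ms=3/7b
3) 336.134ms=6/7b +168.067ms=3/7b
4) 504.202ms=9/7b +168.067ms=3/7b
5) 672.269ms=12/7b +168.067ms=3/7b
6) 840.336ms=15/7b +168.067ms=3/7b
7) 1008.403ms=18/7b +756.303ms=27/14b
8) 1764.706ms=9/2b +588.235ms=3/2b
9) 2352.941ms=6b +294.118ms=3/4b
10) 2647.059ms=27/4b +294.118ms=3/4b
11) 2941.176ms=15/2b +588.235ms=3/2b
12) 3529.412ms=9b +588.235ms=3/2b
13) 4117.647ms=21/2b +588.235ms=3/2b
Σ=12b of 12 (153bpm 3/4) — PASS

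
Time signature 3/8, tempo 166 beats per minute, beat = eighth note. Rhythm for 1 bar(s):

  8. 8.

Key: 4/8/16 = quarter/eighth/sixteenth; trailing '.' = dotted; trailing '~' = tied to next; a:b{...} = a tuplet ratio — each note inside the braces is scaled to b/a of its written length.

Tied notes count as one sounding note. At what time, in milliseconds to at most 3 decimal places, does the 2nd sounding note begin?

note 2 onset = 3/2b = 542.169ms

1. 0.0ms @ 0 + 542.169ms (3/2)
2. 542.169ms @ 3/2 + 542.169ms (3/2)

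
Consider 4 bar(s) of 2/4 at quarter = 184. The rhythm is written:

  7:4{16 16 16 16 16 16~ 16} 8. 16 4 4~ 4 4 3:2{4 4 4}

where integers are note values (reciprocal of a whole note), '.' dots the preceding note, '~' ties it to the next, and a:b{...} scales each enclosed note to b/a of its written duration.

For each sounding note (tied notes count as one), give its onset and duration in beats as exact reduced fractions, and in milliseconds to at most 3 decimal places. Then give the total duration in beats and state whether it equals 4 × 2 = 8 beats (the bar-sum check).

1) 0.0ms=0b +46.584ms=1/7b
2) 46.584ms=1/7b +46.584ms=1/7b
3) 93.168ms=2/7b +46.584ms=1/7b
4) 139.752ms=3/7b +46.584ms=1/7b
5) 186.335ms=4/7b +46.584ms=1/7b
6) 232.919ms=5/7b +93.168ms=2/7b
7) 326.087ms=1b +244.565ms=3/4b
8) 570.652ms=7/4b +81.522ms=1/4b
9) 652.174ms=2b +326.087ms=1b
10) 978.261ms=3b +652.174ms=2b
11) 1630.435ms=5b +326.087ms=1b
12) 1956.522ms=6b +217.391ms=2/3b
13) 2173.913ms=20/3b +217.391ms=2/3b
14) 2391.304ms=22/3b +217.391ms=2/3b
Σ=8b of 8 (184bpm 2/4) — PASS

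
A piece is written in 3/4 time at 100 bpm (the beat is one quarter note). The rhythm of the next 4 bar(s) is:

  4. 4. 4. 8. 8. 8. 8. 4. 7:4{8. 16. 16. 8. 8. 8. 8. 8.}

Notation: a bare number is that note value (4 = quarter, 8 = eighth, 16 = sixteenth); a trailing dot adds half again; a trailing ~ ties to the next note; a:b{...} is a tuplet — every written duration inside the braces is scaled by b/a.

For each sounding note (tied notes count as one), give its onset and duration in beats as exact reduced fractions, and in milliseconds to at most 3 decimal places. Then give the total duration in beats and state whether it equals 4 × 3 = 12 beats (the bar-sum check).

1) 0.0ms=0b +900.0ms=3/2b
2) 900.0ms=3/2b +900.0ms=3/2b
3) 1800.0ms=3b +900.0ms=3/2b
4) 2700.0ms=9/2b +450.0ms=3/4b
5) 3150.0ms=21/4b +450.0ms=3/4b
6) 3600.0ms=6b +450.0ms=3/4b
7) 4050.0ms=27/4b +450.0ms=3/4b
8) 4500.0ms=15/2b +900.0ms=3/2b
9) 5400.0ms=9b +257.143ms=3/7b
10) 5657.143ms=66/7b +128.571ms=3/14b
11) 5785.714ms=135/14b +128.571ms=3/14b
12) 5914.286ms=69/7b +257.143ms=3/7b
13) 6171.429ms=72/7b +257.143ms=3/7b
14) 6428.571ms=75/7b +257.143ms=3/7b
15) 6685.714ms=78/7b +257.143ms=3/7b
16) 6942.857ms=81/7b +257.143ms=3/7b
Σ=12b of 12 (100bpm 3/4) — PASS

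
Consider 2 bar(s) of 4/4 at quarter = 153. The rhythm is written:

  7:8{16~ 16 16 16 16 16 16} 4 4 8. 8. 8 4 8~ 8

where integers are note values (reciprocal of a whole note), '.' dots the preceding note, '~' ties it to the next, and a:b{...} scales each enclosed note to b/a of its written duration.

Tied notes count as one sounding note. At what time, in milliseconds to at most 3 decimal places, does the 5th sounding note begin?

1. 0.0ms @ 0 + 224.09ms (4/7)
2. 224.09ms @ 4/7 + 112.045ms (2/7)
3. 336.134ms @ 6/7 + 112.045ms (2/7)
4. 448.179ms @ 8/7 + 112.045ms (2/7)
5. 560.224ms @ 10/7 + 112.045ms (2/7)
6. 672.269ms @ 12/7 + 112.045ms (2/7)
7. 784.314ms @ 2 + 392.157ms (1)
8. 1176.471ms @ 3 + 392.157ms (1)
9. 1568.627ms @ 4 + 294.118ms (3/4)
10. 1862.745ms @ 19/4 + 294.118ms (3/4)
11. 2156.863ms @ 11/2 + 196.078ms (1/2)
12. 2352.941ms @ 6 + 392.157ms (1)
13. 2745.098ms @ 7 + 392.157ms (1)

note 5 onset = 10/7b = 560.224ms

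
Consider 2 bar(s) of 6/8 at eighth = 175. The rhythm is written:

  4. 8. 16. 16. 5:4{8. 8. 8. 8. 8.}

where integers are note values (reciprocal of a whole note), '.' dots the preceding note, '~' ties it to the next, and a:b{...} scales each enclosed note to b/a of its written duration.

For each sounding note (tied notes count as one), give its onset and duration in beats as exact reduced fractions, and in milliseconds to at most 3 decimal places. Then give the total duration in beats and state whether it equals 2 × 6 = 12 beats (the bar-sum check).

1) 0.0ms=0b +1028.571ms=3b
2) 1028.571ms=3b +514.286ms=3/2b
3) 1542.857ms=9/2b +257.143ms=3/4b
4) 1800.0ms=21/4b +257.143ms=3/4b
5) 2057.143ms=6b +411.429ms=6/5b
6) 2468.571ms=36/5b +411.429ms=6/5b
7) 2880.0ms=42/5b +411.429ms=6/5b
8) 3291.429ms=48/5b +411.429ms=6/5b
9) 3702.857ms=54/5b +411.429ms=6/5b
Σ=12b of 12 (175bpm 6/8) — PASS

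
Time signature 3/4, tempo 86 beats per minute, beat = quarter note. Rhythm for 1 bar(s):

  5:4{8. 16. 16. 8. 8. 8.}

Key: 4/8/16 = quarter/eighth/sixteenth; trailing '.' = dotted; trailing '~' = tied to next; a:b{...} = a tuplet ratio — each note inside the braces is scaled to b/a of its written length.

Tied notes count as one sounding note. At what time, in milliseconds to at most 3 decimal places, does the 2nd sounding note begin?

note 2 onset = 3/5b = 418.605ms

1. 0.0ms @ 0 + 418.605ms (3/5)
2. 418.605ms @ 3/5 + 209.302ms (3/10)
3. 627.907ms @ 9/10 + 209.302ms (3/10)
4. 837.209ms @ 6/5 + 418.605ms (3/5)
5. 1255.814ms @ 9/5 + 418.605ms (3/5)
6. 1674.419ms @ 12/5 + 418.605ms (3/5)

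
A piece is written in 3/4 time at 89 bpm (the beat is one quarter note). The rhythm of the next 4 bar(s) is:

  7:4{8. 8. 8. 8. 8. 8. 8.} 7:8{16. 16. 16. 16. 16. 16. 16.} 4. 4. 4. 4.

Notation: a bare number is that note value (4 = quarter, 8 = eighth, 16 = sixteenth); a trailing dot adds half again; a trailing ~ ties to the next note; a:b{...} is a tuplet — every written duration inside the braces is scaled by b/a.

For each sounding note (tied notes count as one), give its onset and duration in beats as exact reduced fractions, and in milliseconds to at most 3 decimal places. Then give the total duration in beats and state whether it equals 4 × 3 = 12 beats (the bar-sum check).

1) 0.0ms=0b +288.925ms=3/7b
2) 288.925ms=3/7b +288.925ms=3/7b
3) 577.849ms=6/7b +288.925ms=3/7b
4) 866.774ms=9/7b +288.925ms=3/7b
5) 1155.698ms=12/7b +288.925ms=3/7b
6) 1444.623ms=15/7b +288.925ms=3/7b
7) 1733.547ms=18/7b +288.925ms=3/7b
8) 2022.472ms=3b +288.925ms=3/7b
9) 2311.396ms=24/7b +288.925ms=3/7b
10) 2600.321ms=27/7b +288.925ms=3/7b
11) 2889.246ms=30/7b +288.925ms=3/7b
12) 3178.17ms=33/7b +288.925ms=3/7b
13) 3467.095ms=36/7b +288.925ms=3/7b
14) 3756.019ms=39/7b +288.925ms=3/7b
15) 4044.944ms=6b +1011.236ms=3/2b
16) 5056.18ms=15/2b +1011.236ms=3/2b
17) 6067.416ms=9b +1011.236ms=3/2b
18) 7078.652ms=21/2b +1011.236ms=3/2b
Σ=12b of 12 (89bpm 3/4) — PASS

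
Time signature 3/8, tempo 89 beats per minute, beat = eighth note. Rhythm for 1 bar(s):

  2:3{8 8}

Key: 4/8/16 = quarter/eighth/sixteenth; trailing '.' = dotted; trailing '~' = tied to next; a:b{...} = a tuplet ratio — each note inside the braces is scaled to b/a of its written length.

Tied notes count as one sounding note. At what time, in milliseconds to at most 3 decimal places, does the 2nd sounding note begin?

note 2 onset = 3/2b = 1011.236ms

1. 0.0ms @ 0 + 1011.236ms (3/2)
2. 1011.236ms @ 3/2 + 1011.236ms (3/2)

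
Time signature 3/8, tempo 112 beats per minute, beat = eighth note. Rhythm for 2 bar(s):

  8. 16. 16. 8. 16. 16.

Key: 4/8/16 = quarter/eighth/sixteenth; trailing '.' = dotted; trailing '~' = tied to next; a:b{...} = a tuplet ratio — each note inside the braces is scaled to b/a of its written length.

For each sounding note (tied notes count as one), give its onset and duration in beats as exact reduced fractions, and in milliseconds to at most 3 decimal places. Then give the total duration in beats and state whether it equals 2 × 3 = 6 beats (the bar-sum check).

1) 0.0ms=0b +803.571ms=3/2b
2) 803.571ms=3/2b +401.786ms=3/4b
3) 1205.357ms=9/4b +401.786ms=3/4b
4) 1607.143ms=3b +803.571ms=3/2b
5) 2410.714ms=9/2b +401.786ms=3/4b
6) 2812.5ms=21/4b +401.786ms=3/4b
Σ=6b of 6 (112bpm 3/8) — PASS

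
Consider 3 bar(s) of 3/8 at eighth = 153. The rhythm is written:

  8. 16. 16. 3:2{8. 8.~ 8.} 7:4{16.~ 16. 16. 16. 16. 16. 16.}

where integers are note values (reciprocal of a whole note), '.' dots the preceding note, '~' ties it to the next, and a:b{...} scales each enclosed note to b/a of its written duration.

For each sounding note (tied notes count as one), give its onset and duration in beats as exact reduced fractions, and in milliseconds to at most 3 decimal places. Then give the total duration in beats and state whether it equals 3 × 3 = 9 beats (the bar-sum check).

1) 0.0ms=0b +588.235ms=3/2b
2) 588.235ms=3/2b +294.118ms=3/4b
3) 882.353ms=9/4b +294.118ms=3/4b
4) 1176.471ms=3b +392.157ms=1b
5) 1568.627ms=4b +784.314ms=2b
6) 2352.941ms=6b +336.134ms=6/7b
7) 2689.076ms=48/7b +168.067ms=3/7b
8) 2857.143ms=51/7b +168.067ms=3/7b
9) 3025.21ms=54/7b +168.067ms=3/7b
10) 3193.277ms=57/7b +168.067ms=3/7b
11) 3361.345ms=60/7b +168.067ms=3/7b
Σ=9b of 9 (153bpm 3/8) — PASS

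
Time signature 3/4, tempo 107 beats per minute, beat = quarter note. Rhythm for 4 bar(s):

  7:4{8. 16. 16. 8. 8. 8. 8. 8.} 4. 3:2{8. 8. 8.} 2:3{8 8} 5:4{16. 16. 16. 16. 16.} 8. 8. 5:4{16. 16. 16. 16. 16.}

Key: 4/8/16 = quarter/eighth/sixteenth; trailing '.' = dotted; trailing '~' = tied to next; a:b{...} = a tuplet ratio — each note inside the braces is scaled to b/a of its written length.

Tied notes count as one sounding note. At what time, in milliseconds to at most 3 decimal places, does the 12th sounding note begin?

1. 0.0ms @ 0 + 240.32ms (3/7)
2. 240.32ms @ 3/7 + 120.16ms (3/14)
3. 360.481ms @ 9/14 + 120.16ms (3/14)
4. 480.641ms @ 6/7 + 240.32ms (3/7)
5. 720.961ms @ 9/7 + 240.32ms (3/7)
6. 961.282ms @ 12/7 + 240.32ms (3/7)
7. 1201.602ms @ 15/7 + 240.32ms (3/7)
8. 1441.923ms @ 18/7 + 240.32ms (3/7)
9. 1682.243ms @ 3 + 841.121ms (3/2)
10. 2523.364ms @ 9/2 + 280.374ms (1/2)
11. 2803.738ms @ 5 + 280.374ms (1/2)
12. 3084.112ms @ 11/2 + 280.374ms (1/2)
13. 3364.486ms @ 6 + 420.561ms (3/4)
14. 3785.047ms @ 27/4 + 420.561ms (3/4)
15. 4205.607ms @ 15/2 + 168.224ms (3/10)
16. 4373.832ms @ 39/5 + 168.224ms (3/10)
17. 4542.056ms @ 81/10 + 168.224ms (3/10)
18. 4710.28ms @ 42/5 + 168.224ms (3/10)
19. 4878.505ms @ 87/10 + 168.224ms (3/10)
20. 5046.729ms @ 9 + 420.561ms (3/4)
21. 5467.29ms @ 39/4 + 420.561ms (3/4)
22. 5887.85ms @ 21/2 + 168.224ms (3/10)
23. 6056.075ms @ 54/5 + 168.224ms (3/10)
24. 6224.299ms @ 111/10 + 168.224ms (3/10)
25. 6392.523ms @ 57/5 + 168.224ms (3/10)
26. 6560.748ms @ 117/10 + 168.224ms (3/10)

note 12 onset = 11/2b = 3084.112ms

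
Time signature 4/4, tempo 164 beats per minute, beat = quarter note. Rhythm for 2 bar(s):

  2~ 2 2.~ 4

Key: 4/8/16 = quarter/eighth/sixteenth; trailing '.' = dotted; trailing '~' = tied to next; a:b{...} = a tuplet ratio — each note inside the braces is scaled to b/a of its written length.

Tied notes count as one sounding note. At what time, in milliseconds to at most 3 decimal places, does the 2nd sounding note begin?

note 2 onset = 4b = 1463.415ms

1. 0.0ms @ 0 + 1463.415ms (4)
2. 1463.415ms @ 4 + 1463.415ms (4)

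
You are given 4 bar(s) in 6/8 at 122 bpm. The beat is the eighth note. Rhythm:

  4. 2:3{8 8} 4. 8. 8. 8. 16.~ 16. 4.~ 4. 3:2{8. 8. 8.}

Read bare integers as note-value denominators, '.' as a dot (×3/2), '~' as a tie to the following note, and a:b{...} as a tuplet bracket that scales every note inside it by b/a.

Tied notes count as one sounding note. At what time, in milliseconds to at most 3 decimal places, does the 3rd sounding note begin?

1. 0.0ms @ 0 + 1475.41ms (3)
2. 1475.41ms @ 3 + 737.705ms (3/2)
3. 2213.115ms @ 9/2 + 737.705ms (3/2)
4. 2950.82ms @ 6 + 1475.41ms (3)
5. 4426.23ms @ 9 + 737.705ms (3/2)
6. 5163.934ms @ 21/2 + 737.705ms (3/2)
7. 5901.639ms @ 12 + 737.705ms (3/2)
8. 6639.344ms @ 27/2 + 737.705ms (3/2)
9. 7377.049ms @ 15 + 2950.82ms (6)
10. 10327.869ms @ 21 + 491.803ms (1)
11. 10819.672ms @ 22 + 491.803ms (1)
12. 11311.475ms @ 23 + 491.803ms (1)

note 3 onset = 9/2b = 2213.115ms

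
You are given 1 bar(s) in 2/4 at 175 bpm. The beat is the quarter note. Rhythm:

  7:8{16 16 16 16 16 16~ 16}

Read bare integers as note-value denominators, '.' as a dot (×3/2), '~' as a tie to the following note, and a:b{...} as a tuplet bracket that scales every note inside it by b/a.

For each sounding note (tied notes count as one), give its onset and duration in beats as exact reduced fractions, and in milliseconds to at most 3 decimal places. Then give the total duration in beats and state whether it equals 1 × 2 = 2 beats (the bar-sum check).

1) 0.0ms=0b +97.959ms=2/7b
2) 97.959ms=2/7b +97.959ms=2/7b
3) 195.918ms=4/7b +97.959ms=2/7b
4) 293.878ms=6/7b +97.959ms=2/7b
5) 391.837ms=8/7b +97.959ms=2/7b
6) 489.796ms=10/7b +195.918ms=4/7b
Σ=2b of 2 (175bpm 2/4) — PASS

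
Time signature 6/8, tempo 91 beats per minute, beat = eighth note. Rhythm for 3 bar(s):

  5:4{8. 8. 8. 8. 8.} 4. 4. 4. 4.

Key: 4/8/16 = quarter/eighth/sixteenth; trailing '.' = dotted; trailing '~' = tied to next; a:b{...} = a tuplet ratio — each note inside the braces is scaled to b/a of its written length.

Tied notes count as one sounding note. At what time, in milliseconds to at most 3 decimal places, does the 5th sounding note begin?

1. 0.0ms @ 0 + 791.209ms (6/5)
2. 791.209ms @ 6/5 + 791.209ms (6/5)
3. 1582.418ms @ 12/5 + 791.209ms (6/5)
4. 2373.626ms @ 18/5 + 791.209ms (6/5)
5. 3164.835ms @ 24/5 + 791.209ms (6/5)
6. 3956.044ms @ 6 + 1978.022ms (3)
7. 5934.066ms @ 9 + 1978.022ms (3)
8. 7912.088ms @ 12 + 1978.022ms (3)
9. 9890.11ms @ 15 + 1978.022ms (3)

note 5 onset = 24/5b = 3164.835ms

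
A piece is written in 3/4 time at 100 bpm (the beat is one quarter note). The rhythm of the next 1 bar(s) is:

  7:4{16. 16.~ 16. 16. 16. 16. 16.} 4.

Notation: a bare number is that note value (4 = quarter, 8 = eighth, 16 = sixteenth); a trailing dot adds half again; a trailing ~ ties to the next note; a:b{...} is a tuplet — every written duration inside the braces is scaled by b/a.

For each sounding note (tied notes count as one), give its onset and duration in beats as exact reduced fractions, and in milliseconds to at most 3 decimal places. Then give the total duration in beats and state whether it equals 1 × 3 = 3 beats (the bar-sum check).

1) 0.0ms=0b +128.571ms=3/14b
2) 128.571ms=3/14b +257.143ms=3/7b
3) 385.714ms=9/14b +128.571ms=3/14b
4) 514.286ms=6/7b +128.571ms=3/14b
5) 642.857ms=15/14b +128.571ms=3/14b
6) 771.429ms=9/7b +128.571ms=3/14b
7) 900.0ms=3/2b +900.0ms=3/2b
Σ=3b of 3 (100bpm 3/4) — PASS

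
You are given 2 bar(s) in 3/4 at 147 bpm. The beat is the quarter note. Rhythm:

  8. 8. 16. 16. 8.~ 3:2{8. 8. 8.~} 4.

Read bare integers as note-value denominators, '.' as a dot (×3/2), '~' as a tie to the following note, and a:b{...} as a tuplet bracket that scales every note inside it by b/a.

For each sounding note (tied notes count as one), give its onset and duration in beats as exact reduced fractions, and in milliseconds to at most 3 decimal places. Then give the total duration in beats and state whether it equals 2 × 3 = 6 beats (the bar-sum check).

1) 0.0ms=0b +306.122ms=3/4b
2) 306.122ms=3/4b +306.122ms=3/4b
3) 612.245ms=3/2b +153.061ms=3/8b
4) 765.306ms=15/8b +153.061ms=3/8b
5) 918.367ms=9/4b +510.204ms=5/4b
6) 1428.571ms=7/2b +204.082ms=1/2b
7) 1632.653ms=4b +816.327ms=2b
Σ=6b of 6 (147bpm 3/4) — PASS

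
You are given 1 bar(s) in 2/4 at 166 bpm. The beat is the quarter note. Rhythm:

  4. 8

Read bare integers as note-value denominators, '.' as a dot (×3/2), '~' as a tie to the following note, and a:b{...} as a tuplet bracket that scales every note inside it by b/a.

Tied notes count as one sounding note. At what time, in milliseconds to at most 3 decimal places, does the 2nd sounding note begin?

1. 0.0ms @ 0 + 542.169ms (3/2)
2. 542.169ms @ 3/2 + 180.723ms (1/2)

note 2 onset = 3/2b = 542.169ms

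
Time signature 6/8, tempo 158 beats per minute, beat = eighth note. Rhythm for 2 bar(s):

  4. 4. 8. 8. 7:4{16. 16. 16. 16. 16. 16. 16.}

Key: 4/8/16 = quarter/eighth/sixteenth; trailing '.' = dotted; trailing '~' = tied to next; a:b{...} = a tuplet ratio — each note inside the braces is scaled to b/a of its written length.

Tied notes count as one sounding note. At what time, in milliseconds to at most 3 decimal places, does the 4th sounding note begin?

1. 0.0ms @ 0 + 1139.241ms (3)
2. 1139.241ms @ 3 + 1139.241ms (3)
3. 2278.481ms @ 6 + 569.62ms (3/2)
4. 2848.101ms @ 15/2 + 569.62ms (3/2)
5. 3417.722ms @ 9 + 162.749ms (3/7)
6. 3580.47ms @ 66/7 + 162.749ms (3/7)
7. 3743.219ms @ 69/7 + 162.749ms (3/7)
8. 3905.967ms @ 72/7 + 162.749ms (3/7)
9. 4068.716ms @ 75/7 + 162.749ms (3/7)
10. 4231.465ms @ 78/7 + 162.749ms (3/7)
11. 4394.213ms @ 81/7 + 162.749ms (3/7)

note 4 onset = 15/2b = 2848.101ms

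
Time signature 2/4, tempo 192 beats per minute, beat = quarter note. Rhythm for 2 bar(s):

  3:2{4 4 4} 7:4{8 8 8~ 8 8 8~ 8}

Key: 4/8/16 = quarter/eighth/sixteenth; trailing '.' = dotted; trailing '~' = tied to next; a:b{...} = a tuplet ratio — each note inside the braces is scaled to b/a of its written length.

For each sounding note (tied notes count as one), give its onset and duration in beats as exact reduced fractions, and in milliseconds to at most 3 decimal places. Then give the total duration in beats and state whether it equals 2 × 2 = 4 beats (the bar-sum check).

1) 0.0ms=0b +208.333ms=2/3b
2) 208.333ms=2/3b +208.333ms=2/3b
3) 416.667ms=4/3b +208.333ms=2/3b
4) 625.0ms=2b +89.286ms=2/7b
5) 714.286ms=16/7b +89.286ms=2/7b
6) 803.571ms=18/7b +178.571ms=4/7b
7) 982.143ms=22/7b +89.286ms=2/7b
8) 1071.429ms=24/7b +178.571ms=4/7b
Σ=4b of 4 (192bpm 2/4) — PASS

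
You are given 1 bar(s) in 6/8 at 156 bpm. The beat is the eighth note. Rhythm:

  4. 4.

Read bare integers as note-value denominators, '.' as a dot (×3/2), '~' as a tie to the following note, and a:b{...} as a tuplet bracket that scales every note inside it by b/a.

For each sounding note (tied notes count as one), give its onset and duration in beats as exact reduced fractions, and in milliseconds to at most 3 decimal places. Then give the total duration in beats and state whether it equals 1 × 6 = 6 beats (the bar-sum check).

1) 0.0ms=0b +1153.846ms=3b
2) 1153.846ms=3b +1153.846ms=3b
Σ=6b of 6 (156bpm 6/8) — PASS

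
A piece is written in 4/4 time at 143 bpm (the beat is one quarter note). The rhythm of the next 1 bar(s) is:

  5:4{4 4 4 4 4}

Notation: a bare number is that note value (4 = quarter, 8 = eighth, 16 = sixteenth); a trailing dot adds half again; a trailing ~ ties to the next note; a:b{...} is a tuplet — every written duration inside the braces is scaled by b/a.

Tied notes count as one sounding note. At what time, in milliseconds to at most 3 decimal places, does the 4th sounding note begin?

1. 0.0ms @ 0 + 335.664ms (4/5)
2. 335.664ms @ 4/5 + 335.664ms (4/5)
3. 671.329ms @ 8/5 + 335.664ms (4/5)
4. 1006.993ms @ 12/5 + 335.664ms (4/5)
5. 1342.657ms @ 16/5 + 335.664ms (4/5)

note 4 onset = 12/5b = 1006.993ms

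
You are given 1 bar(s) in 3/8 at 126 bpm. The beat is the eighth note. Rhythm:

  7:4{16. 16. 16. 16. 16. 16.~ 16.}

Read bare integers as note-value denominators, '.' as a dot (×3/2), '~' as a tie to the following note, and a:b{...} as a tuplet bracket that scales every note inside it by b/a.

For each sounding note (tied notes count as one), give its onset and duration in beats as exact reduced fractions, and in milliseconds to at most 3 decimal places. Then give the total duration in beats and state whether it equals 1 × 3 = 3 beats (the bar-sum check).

1) 0.0ms=0b +204.082ms=3/7b
2) 204.082ms=3/7b +204.082ms=3/7b
3) 408.163ms=6/7b +204.082ms=3/7b
4) 612.245ms=9/7b +204.082ms=3/7b
5) 816.327ms=12/7b +204.082ms=3/7b
6) 1020.408ms=15/7b +408.163ms=6/7b
Σ=3b of 3 (126bpm 3/8) — PASS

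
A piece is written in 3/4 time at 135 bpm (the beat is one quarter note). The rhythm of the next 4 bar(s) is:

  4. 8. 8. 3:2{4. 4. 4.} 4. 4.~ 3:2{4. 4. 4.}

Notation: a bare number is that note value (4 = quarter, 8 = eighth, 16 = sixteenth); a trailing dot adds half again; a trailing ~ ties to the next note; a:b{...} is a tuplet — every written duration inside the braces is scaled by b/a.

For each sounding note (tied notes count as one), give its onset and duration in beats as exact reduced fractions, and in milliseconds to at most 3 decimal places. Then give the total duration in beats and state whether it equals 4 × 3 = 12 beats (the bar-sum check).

1) 0.0ms=0b +666.667ms=3/2b
2) 666.667ms=3/2b +333.333ms=3/4b
3) 1000.0ms=9/4b +333.333ms=3/4b
4) 1333.333ms=3b +444.444ms=1b
5) 1777.778ms=4b +444.444ms=1b
6) 2222.222ms=5b +444.444ms=1b
7) 2666.667ms=6b +666.667ms=3/2b
8) 3333.333ms=15/2b +1111.111ms=5/2b
9) 4444.444ms=10b +444.444ms=1b
10) 4888.889ms=11b +444.444ms=1b
Σ=12b of 12 (135bpm 3/4) — PASS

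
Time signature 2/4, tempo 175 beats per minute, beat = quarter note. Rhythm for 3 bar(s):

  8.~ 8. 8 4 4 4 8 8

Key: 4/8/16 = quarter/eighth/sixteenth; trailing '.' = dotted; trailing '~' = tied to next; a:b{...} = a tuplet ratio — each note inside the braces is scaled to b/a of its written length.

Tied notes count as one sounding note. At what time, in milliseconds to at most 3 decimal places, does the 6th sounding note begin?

1. 0.0ms @ 0 + 514.286ms (3/2)
2. 514.286ms @ 3/2 + 171.429ms (1/2)
3. 685.714ms @ 2 + 342.857ms (1)
4. 1028.571ms @ 3 + 342.857ms (1)
5. 1371.429ms @ 4 + 342.857ms (1)
6. 1714.286ms @ 5 + 171.429ms (1/2)
7. 1885.714ms @ 11/2 + 171.429ms (1/2)

note 6 onset = 5b = 1714.286ms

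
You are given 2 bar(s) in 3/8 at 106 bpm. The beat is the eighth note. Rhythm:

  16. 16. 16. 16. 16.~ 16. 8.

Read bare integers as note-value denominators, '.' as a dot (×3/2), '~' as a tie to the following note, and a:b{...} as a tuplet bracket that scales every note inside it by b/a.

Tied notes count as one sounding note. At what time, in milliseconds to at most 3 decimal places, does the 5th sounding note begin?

note 5 onset = 3b = 1698.113ms

1. 0.0ms @ 0 + 424.528ms (3/4)
2. 424.528ms @ 3/4 + 424.528ms (3/4)
3. 849.057ms @ 3/2 + 424.528ms (3/4)
4. 1273.585ms @ 9/4 + 424.528ms (3/4)
5. 1698.113ms @ 3 + 849.057ms (3/2)
6. 2547.17ms @ 9/2 + 849.057ms (3/2)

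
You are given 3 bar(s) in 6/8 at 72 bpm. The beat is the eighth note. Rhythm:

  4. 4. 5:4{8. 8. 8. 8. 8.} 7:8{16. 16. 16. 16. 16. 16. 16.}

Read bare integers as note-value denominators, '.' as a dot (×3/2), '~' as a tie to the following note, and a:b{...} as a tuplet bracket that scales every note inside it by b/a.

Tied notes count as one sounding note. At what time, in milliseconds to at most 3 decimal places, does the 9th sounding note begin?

note 9 onset = 90/7b = 10714.286ms

1. 0.0ms @ 0 + 2500.0ms (3)
2. 2500.0ms @ 3 + 2500.0ms (3)
3. 5000.0ms @ 6 + 1000.0ms (6/5)
4. 6000.0ms @ 36/5 + 1000.0ms (6/5)
5. 7000.0ms @ 42/5 + 1000.0ms (6/5)
6. 8000.0ms @ 48/5 + 1000.0ms (6/5)
7. 9000.0ms @ 54/5 + 1000.0ms (6/5)
8. 10000.0ms @ 12 + 714.286ms (6/7)
9. 10714.286ms @ 90/7 + 714.286ms (6/7)
10. 11428.571ms @ 96/7 + 714.286ms (6/7)
11. 12142.857ms @ 102/7 + 714.286ms (6/7)
12. 12857.143ms @ 108/7 + 714.286ms (6/7)
13. 13571.429ms @ 114/7 + 714.286ms (6/7)
14. 14285.714ms @ 120/7 + 714.286ms (6/7)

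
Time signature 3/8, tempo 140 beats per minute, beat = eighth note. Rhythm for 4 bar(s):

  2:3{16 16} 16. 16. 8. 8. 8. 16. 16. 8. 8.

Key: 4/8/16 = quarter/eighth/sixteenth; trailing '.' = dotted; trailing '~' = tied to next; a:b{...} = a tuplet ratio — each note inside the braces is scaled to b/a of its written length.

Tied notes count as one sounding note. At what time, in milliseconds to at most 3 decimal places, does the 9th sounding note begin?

1. 0.0ms @ 0 + 321.429ms (3/4)
2. 321.429ms @ 3/4 + 321.429ms (3/4)
3. 642.857ms @ 3/2 + 321.429ms (3/4)
4. 964.286ms @ 9/4 + 321.429ms (3/4)
5. 1285.714ms @ 3 + 642.857ms (3/2)
6. 1928.571ms @ 9/2 + 642.857ms (3/2)
7. 2571.429ms @ 6 + 642.857ms (3/2)
8. 3214.286ms @ 15/2 + 321.429ms (3/4)
9. 3535.714ms @ 33/4 + 321.429ms (3/4)
10. 3857.143ms @ 9 + 642.857ms (3/2)
11. 4500.0ms @ 21/2 + 642.857ms (3/2)

note 9 onset = 33/4b = 3535.714ms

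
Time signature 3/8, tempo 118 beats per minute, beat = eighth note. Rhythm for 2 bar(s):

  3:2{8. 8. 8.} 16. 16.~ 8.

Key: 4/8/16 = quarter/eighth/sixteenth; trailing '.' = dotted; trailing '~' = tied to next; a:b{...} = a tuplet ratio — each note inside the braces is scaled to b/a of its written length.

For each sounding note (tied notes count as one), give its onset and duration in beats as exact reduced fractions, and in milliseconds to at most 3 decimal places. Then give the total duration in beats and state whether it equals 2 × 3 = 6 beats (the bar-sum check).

1) 0.0ms=0b +508.475ms=1b
2) 508.475ms=1b +508.475ms=1b
3) 1016.949ms=2b +508.475ms=1b
4) 1525.424ms=3b +381.356ms=3/4b
5) 1906.78ms=15/4b +1144.068ms=9/4b
Σ=6b of 6 (118bpm 3/8) — PASS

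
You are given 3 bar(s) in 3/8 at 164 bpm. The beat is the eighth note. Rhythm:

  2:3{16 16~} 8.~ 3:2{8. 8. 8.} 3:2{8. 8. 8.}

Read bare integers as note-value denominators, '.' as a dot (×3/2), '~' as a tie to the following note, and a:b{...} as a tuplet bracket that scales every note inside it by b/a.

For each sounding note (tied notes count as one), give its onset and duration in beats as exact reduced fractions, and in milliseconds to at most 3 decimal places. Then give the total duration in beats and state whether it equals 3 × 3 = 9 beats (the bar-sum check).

1) 0.0ms=0b +274.39ms=3/4b
2) 274.39ms=3/4b +1189.024ms=13/4b
3) 1463.415ms=4b +365.854ms=1b
4) 1829.268ms=5b +365.854ms=1b
5) 2195.122ms=6b +365.854ms=1b
6) 2560.976ms=7b +365.854ms=1b
7) 2926.829ms=8b +365.854ms=1b
Σ=9b of 9 (164bpm 3/8) — PASS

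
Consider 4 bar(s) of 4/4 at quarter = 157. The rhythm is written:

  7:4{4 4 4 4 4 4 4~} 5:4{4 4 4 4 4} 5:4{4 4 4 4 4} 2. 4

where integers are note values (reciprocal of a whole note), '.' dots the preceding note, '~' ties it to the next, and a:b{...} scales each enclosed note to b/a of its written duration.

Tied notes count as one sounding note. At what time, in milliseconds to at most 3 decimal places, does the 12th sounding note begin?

1. 0.0ms @ 0 + 218.38ms (4/7)
2. 218.38ms @ 4/7 + 218.38ms (4/7)
3. 436.761ms @ 8/7 + 218.38ms (4/7)
4. 655.141ms @ 12/7 + 218.38ms (4/7)
5. 873.521ms @ 16/7 + 218.38ms (4/7)
6. 1091.902ms @ 20/7 + 218.38ms (4/7)
7. 1310.282ms @ 24/7 + 524.113ms (48/35)
8. 1834.395ms @ 24/5 + 305.732ms (4/5)
9. 2140.127ms @ 28/5 + 305.732ms (4/5)
10. 2445.86ms @ 32/5 + 305.732ms (4/5)
11. 2751.592ms @ 36/5 + 305.732ms (4/5)
12. 3057.325ms @ 8 + 305.732ms (4/5)
13. 3363.057ms @ 44/5 + 305.732ms (4/5)
14. 3668.79ms @ 48/5 + 305.732ms (4/5)
15. 3974.522ms @ 52/5 + 305.732ms (4/5)
16. 4280.255ms @ 56/5 + 305.732ms (4/5)
17. 4585.987ms @ 12 + 1146.497ms (3)
18. 5732.484ms @ 15 + 382.166ms (1)

note 12 onset = 8b = 3057.325ms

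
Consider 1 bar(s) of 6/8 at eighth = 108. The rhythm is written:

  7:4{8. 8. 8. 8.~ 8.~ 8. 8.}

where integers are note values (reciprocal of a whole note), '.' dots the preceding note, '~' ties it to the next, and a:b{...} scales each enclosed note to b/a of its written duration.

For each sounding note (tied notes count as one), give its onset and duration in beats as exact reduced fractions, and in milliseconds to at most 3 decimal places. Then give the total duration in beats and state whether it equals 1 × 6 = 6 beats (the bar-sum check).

1) 0.0ms=0b +476.19ms=6/7b
2) 476.19ms=6/7b +476.19ms=6/7b
3) 952.381ms=12/7b +476.19ms=6/7b
4) 1428.571ms=18/7b +1428.571ms=18/7b
5) 2857.143ms=36/7b +476.19ms=6/7b
Σ=6b of 6 (108bpm 6/8) — PASS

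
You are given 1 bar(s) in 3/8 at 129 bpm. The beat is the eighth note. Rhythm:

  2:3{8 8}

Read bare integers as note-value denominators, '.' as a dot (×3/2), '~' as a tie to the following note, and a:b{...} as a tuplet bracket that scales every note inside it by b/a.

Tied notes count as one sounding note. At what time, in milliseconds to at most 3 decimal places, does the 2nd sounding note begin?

note 2 onset = 3/2b = 697.674ms

1. 0.0ms @ 0 + 697.674ms (3/2)
2. 697.674ms @ 3/2 + 697.674ms (3/2)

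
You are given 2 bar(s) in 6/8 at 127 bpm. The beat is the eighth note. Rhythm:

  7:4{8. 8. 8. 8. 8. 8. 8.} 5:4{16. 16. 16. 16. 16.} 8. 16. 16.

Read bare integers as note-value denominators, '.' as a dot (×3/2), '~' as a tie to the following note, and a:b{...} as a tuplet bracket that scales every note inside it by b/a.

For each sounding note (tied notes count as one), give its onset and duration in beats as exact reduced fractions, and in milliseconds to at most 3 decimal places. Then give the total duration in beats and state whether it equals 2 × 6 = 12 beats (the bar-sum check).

1) 0.0ms=0b +404.949ms=6/7b
2) 404.949ms=6/7b +404.949ms=6/7b
3) 809.899ms=12/7b +404.949ms=6/7b
4) 1214.848ms=18/7b +404.949ms=6/7b
5) 1619.798ms=24/7b +404.949ms=6/7b
6) 2024.747ms=30/7b +404.949ms=6/7b
7) 2429.696ms=36/7b +404.949ms=6/7b
8) 2834.646ms=6b +283.465ms=3/5b
9) 3118.11ms=33/5b +283.465ms=3/5b
10) 3401.575ms=36/5b +283.465ms=3/5b
11) 3685.039ms=39/5b +283.465ms=3/5b
12) 3968.504ms=42/5b +283.465ms=3/5b
13) 4251.969ms=9b +708.661ms=3/2b
14) 4960.63ms=21/2b +354.331ms=3/4b
15) 5314.961ms=45/4b +354.331ms=3/4b
Σ=12b of 12 (127bpm 6/8) — PASS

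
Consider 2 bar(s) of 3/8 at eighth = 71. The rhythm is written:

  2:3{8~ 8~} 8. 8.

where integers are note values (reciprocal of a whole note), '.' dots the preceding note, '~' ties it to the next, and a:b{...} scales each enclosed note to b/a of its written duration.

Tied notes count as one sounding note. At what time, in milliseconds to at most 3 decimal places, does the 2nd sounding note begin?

note 2 onset = 9/2b = 3802.817ms

1. 0.0ms @ 0 + 3802.817ms (9/2)
2. 3802.817ms @ 9/2 + 1267.606ms (3/2)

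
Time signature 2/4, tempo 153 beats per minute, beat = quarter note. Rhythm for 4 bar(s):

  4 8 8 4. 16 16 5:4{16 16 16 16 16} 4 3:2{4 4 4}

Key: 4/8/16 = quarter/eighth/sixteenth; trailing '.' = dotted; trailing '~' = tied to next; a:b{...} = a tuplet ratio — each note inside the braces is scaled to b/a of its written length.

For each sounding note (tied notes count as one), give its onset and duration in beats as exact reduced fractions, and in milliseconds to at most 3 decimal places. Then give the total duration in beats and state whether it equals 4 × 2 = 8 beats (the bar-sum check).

1) 0.0ms=0b +392.157ms=1b
2) 392.157ms=1b +196.078ms=1/2b
3) 588.235ms=3/2b +196.078ms=1/2b
4) 784.314ms=2b +588.235ms=3/2b
5) 1372.549ms=7/2b +98.039ms=1/4b
6) 1470.588ms=15/4b +98.039ms=1/4b
7) 1568.627ms=4b +78.431ms=1/5b
8) 1647.059ms=21/5b +78.431ms=1/5b
9) 1725.49ms=22/5b +78.431ms=1/5b
10) 1803.922ms=23/5b +78.431ms=1/5b
11) 1882.353ms=24/5b +78.431ms=1/5b
12) 1960.784ms=5b +392.157ms=1b
13) 2352.941ms=6b +261.438ms=2/3b
14) 2614.379ms=20/3b +261.438ms=2/3b
15) 2875.817ms=22/3b +261.438ms=2/3b
Σ=8b of 8 (153bpm 2/4) — PASS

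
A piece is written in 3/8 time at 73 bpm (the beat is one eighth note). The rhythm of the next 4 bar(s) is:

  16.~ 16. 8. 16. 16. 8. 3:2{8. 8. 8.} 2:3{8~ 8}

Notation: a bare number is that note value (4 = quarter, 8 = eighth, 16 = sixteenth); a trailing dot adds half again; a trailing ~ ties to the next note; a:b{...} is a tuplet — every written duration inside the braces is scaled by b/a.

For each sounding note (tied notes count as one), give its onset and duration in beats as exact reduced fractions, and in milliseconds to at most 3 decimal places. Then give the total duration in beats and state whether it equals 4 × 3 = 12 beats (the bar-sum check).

1) 0.0ms=0b +1232.877ms=3/2b
2) 1232.877ms=3/2b +1232.877ms=3/2b
3) 2465.753ms=3b +616.438ms=3/4b
4) 3082.192ms=15/4b +616.438ms=3/4b
5) 3698.63ms=9/2b +1232.877ms=3/2b
6) 4931.507ms=6b +821.918ms=1b
7) 5753.425ms=7b +821.918ms=1b
8) 6575.342ms=8b +821.918ms=1b
9) 7397.26ms=9b +2465.753ms=3b
Σ=12b of 12 (73bpm 3/8) — PASS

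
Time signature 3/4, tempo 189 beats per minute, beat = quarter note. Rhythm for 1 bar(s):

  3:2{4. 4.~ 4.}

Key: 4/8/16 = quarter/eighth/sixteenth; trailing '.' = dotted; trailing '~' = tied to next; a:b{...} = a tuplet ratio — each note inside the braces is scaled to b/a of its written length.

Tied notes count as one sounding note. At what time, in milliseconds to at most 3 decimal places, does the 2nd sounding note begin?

1. 0.0ms @ 0 + 317.46ms (1)
2. 317.46ms @ 1 + 634.921ms (2)

note 2 onset = 1b = 317.46ms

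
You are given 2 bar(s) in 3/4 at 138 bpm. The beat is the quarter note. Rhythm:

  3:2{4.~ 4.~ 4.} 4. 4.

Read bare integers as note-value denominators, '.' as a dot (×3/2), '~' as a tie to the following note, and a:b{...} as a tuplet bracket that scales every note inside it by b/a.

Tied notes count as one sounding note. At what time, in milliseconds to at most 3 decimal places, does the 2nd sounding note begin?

note 2 onset = 3b = 1304.348ms

1. 0.0ms @ 0 + 1304.348ms (3)
2. 1304.348ms @ 3 + 652.174ms (3/2)
3. 1956.522ms @ 9/2 + 652.174ms (3/2)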